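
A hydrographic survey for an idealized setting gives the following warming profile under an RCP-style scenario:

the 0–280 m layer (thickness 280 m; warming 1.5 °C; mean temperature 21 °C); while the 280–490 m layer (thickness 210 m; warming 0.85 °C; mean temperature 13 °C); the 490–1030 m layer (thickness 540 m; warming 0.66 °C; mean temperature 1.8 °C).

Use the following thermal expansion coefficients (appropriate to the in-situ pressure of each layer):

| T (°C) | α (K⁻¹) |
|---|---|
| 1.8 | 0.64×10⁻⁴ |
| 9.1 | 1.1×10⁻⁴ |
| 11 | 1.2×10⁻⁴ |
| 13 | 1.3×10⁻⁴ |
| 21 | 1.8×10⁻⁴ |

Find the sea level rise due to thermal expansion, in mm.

Layer 1 at 21 °C → α = 1.8×10⁻⁴ K⁻¹
Layer 2 at 13 °C → α = 1.3×10⁻⁴ K⁻¹
Layer 3 at 1.8 °C → α = 0.64×10⁻⁴ K⁻¹
280 × 1.8×10⁻⁴ × 1.5 = 0.07560 m
0.85 × 210 × 1.3×10⁻⁴ = 0.023205 m
490–1030 m: 0.64×10⁻⁴ × 0.66 × 540 = 0.0228096 m
Δh = 0.07560 + 0.023205 + 0.0228096 = 0.1216146 m

122 mm of thermosteric rise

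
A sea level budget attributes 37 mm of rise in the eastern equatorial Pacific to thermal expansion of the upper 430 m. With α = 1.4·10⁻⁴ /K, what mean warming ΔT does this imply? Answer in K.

ΔT = Δh/(αH) = 0.037 / (1.4×10⁻⁴ × 430) ≈ 0.6146 K

about 0.615 K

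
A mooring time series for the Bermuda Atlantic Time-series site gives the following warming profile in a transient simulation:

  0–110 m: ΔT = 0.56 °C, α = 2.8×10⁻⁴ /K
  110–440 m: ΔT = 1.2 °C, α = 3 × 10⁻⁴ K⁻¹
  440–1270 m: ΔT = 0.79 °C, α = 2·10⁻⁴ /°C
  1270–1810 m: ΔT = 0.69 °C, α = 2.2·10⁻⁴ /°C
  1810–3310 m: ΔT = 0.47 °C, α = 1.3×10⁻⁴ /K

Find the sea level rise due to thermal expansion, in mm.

110 × 2.8×10⁻⁴ × 0.56 = 0.017248 m
3×10⁻⁴ × 1.2 × 330 = 0.11880 m
2×10⁻⁴ × 830 × 0.79 = 0.13114 m
1270–1810 m: 2.2×10⁻⁴ × 0.69 × 540 = 0.081972 m
1810–3310 m: 1500 × 0.47 × 1.3×10⁻⁴ = 0.09165 m
Δh = 0.017248 + 0.11880 + 0.13114 + 0.081972 + 0.09165 = 0.44081 m

Δh ≈ 440 mm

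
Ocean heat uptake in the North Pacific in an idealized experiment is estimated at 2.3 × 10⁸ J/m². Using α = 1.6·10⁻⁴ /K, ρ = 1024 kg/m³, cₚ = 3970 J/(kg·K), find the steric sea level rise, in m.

Δh ≈ 0.00905 m

Δh = αQ/(ρcₚ) = 1.6×10⁻⁴ × 2.3×10⁸ / (1024 × 3970) ≈ 0.0090523 m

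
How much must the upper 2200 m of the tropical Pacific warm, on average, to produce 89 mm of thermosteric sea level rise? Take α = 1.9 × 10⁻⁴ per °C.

0.21 K

ΔT = Δh/(αH) = 0.089 / (1.9×10⁻⁴ × 2200) ≈ 0.2129 K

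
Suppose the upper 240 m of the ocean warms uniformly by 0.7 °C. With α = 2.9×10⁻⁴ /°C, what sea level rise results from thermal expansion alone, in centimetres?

Δh = αΔT·H = 2.9×10⁻⁴ × 0.7 × 240 = 0.04872 m

4.87 cm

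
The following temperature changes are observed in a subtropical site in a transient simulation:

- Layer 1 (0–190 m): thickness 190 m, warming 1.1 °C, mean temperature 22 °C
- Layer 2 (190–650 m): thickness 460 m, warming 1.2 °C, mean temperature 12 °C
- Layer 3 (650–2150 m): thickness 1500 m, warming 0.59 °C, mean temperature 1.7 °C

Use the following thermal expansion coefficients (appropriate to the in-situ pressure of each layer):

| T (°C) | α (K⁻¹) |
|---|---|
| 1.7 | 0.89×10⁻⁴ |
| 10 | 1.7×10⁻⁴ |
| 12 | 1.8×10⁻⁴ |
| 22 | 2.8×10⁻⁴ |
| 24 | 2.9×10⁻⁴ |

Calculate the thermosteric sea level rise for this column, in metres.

Layer 1 at 22 °C → α = 2.8×10⁻⁴ K⁻¹
Layer 2 at 12 °C → α = 1.8×10⁻⁴ K⁻¹
Layer 3 at 1.7 °C → α = 0.89×10⁻⁴ K⁻¹
0–190 m: 1.1 × 2.8×10⁻⁴ × 190 = 0.05852 m
1.8×10⁻⁴ × 1.2 × 460 = 0.09936 m
650–2150 m: 1500 × 0.59 × 0.89×10⁻⁴ = 0.078765 m
Δh = 0.05852 + 0.09936 + 0.078765 = 0.236645 m ≈ 0.237 m

Δh = 0.237 m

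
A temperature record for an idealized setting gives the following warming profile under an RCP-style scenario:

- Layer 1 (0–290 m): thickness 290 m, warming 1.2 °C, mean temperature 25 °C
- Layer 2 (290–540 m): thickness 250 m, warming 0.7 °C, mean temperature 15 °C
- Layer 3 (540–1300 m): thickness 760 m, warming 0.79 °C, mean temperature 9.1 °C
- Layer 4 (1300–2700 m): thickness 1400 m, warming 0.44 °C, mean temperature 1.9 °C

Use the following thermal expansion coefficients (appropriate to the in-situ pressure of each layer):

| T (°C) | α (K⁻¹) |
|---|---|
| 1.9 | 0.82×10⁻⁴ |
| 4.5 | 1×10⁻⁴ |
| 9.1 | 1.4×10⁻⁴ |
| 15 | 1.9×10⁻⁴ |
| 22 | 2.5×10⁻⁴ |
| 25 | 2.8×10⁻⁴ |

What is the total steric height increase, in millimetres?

Layer 1 at 25 °C → α = 2.8×10⁻⁴ K⁻¹
Layer 2 at 15 °C → α = 1.9×10⁻⁴ K⁻¹
Layer 3 at 9.1 °C → α = 1.4×10⁻⁴ K⁻¹
Layer 4 at 1.9 °C → α = 0.82×10⁻⁴ K⁻¹
0–290 m: 1.2 × 290 × 2.8×10⁻⁴ = 0.09744 m
290–540 m: 1.9×10⁻⁴ × 250 × 0.7 = 0.03325 m
Layer 3: 0.79 × 1.4×10⁻⁴ × 760 = 0.084056 m
Layer 4: 0.82×10⁻⁴ × 1400 × 0.44 = 0.050512 m
Δh = 0.09744 + 0.03325 + 0.084056 + 0.050512 = 0.265258 m

about 265 mm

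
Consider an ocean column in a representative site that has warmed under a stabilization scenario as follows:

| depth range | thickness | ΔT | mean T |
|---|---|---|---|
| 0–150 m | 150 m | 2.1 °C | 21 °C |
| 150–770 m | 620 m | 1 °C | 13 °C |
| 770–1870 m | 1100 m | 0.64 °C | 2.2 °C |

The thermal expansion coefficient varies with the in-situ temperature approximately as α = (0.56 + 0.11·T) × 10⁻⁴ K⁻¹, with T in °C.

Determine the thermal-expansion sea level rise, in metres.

0.270 m of thermosteric rise

Layer 1: α = (0.56 + 0.11×21)×10⁻⁴ = 2.87×10⁻⁴ K⁻¹
Layer 2: α = (0.56 + 0.11×13)×10⁻⁴ = 1.99×10⁻⁴ K⁻¹
Layer 3: α = (0.56 + 0.11×2.2)×10⁻⁴ = 0.802×10⁻⁴ K⁻¹
Layer 1: 2.1 × 150 × 2.87×10⁻⁴ = 0.090405 m
150–770 m: 620 × 1 × 1.99×10⁻⁴ = 0.12338 m
770–1870 m: 1100 × 0.802×10⁻⁴ × 0.64 = 0.0564608 m
Δh = 0.090405 + 0.12338 + 0.0564608 = 0.2702458 m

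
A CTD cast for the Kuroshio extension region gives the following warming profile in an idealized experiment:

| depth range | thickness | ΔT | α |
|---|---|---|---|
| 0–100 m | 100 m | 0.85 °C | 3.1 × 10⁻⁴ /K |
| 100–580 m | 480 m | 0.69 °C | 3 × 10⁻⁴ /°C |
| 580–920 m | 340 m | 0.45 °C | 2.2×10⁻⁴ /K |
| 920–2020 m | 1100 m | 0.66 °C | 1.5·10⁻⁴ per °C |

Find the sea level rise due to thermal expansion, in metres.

Δh ≈ 0.268 m

Layer 1: 3.1×10⁻⁴ × 0.85 × 100 = 0.02635 m
100–580 m: 480 × 3×10⁻⁴ × 0.69 = 0.09936 m
580–920 m: 340 × 0.45 × 2.2×10⁻⁴ = 0.03366 m
920–2020 m: 0.66 × 1.5×10⁻⁴ × 1100 = 0.10890 m
Δh = 0.02635 + 0.09936 + 0.03366 + 0.10890 = 0.26827 m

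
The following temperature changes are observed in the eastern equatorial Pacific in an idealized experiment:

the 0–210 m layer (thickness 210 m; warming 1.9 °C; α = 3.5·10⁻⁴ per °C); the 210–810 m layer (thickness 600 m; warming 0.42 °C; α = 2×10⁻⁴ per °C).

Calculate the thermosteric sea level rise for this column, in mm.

about 190 mm

0–210 m: 1.9 × 210 × 3.5×10⁻⁴ = 0.13965 m
0.42 × 600 × 2×10⁻⁴ = 0.05040 m
Δh = 0.13965 + 0.05040 = 0.19005 m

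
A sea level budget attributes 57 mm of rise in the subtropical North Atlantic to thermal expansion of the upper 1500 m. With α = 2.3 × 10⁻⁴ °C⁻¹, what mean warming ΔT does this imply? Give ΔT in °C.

ΔT = Δh/(αH) = 0.057 / (2.3×10⁻⁴ × 1500) ≈ 0.1652 °C

about 0.165 °C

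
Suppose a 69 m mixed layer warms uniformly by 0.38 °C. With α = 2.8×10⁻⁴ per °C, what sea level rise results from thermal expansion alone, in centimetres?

about 0.734 cm

Δh = αΔT·H = 2.8×10⁻⁴ × 0.38 × 69 = 0.0073416 m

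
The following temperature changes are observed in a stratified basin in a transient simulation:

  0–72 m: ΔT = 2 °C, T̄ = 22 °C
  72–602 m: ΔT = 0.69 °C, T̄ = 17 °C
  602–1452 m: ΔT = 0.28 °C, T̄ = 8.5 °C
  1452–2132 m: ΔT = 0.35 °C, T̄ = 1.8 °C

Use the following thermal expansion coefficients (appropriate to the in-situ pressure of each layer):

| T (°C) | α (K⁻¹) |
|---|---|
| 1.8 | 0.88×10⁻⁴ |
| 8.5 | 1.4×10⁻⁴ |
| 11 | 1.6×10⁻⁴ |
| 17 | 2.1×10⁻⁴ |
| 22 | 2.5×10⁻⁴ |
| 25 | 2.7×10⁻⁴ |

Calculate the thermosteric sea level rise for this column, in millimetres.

Δh = 167 mm

Layer 1 at 22 °C → α = 2.5×10⁻⁴ K⁻¹
Layer 2 at 17 °C → α = 2.1×10⁻⁴ K⁻¹
Layer 3 at 8.5 °C → α = 1.4×10⁻⁴ K⁻¹
Layer 4 at 1.8 °C → α = 0.88×10⁻⁴ K⁻¹
Layer 1: 72 × 2 × 2.5×10⁻⁴ = 0.03600 m
72–602 m: 2.1×10⁻⁴ × 0.69 × 530 = 0.076797 m
1.4×10⁻⁴ × 0.28 × 850 = 0.03332 m
1452–2132 m: 0.88×10⁻⁴ × 0.35 × 680 = 0.020944 m
Δh = 0.03600 + 0.076797 + 0.03332 + 0.020944 = 0.167061 m ≈ 167 mm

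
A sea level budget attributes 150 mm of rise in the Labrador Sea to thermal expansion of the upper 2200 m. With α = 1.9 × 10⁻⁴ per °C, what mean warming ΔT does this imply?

ΔT = Δh/(αH) = 0.15 / (1.9×10⁻⁴ × 2200) ≈ 0.3589 °C

0.36 °C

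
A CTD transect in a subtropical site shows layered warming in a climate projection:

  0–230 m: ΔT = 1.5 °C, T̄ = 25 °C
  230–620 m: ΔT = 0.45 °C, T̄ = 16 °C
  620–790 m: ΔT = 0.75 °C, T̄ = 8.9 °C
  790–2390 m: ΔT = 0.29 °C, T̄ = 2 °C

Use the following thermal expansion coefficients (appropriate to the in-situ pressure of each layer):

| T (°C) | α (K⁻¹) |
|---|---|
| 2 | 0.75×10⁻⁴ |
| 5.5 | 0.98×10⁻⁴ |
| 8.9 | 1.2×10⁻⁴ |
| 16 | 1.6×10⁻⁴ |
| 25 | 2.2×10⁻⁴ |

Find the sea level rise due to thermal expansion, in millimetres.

Δh ≈ 150 mm

Layer 1 at 25 °C → α = 2.2×10⁻⁴ K⁻¹
Layer 2 at 16 °C → α = 1.6×10⁻⁴ K⁻¹
Layer 3 at 8.9 °C → α = 1.2×10⁻⁴ K⁻¹
Layer 4 at 2 °C → α = 0.75×10⁻⁴ K⁻¹
2.2×10⁻⁴ × 230 × 1.5 = 0.07590 m
Layer 2: 390 × 0.45 × 1.6×10⁻⁴ = 0.02808 m
170 × 0.75 × 1.2×10⁻⁴ = 0.01530 m
Layer 4: 0.29 × 1600 × 0.75×10⁻⁴ = 0.03480 m
Δh = 0.07590 + 0.02808 + 0.01530 + 0.03480 = 0.15408 m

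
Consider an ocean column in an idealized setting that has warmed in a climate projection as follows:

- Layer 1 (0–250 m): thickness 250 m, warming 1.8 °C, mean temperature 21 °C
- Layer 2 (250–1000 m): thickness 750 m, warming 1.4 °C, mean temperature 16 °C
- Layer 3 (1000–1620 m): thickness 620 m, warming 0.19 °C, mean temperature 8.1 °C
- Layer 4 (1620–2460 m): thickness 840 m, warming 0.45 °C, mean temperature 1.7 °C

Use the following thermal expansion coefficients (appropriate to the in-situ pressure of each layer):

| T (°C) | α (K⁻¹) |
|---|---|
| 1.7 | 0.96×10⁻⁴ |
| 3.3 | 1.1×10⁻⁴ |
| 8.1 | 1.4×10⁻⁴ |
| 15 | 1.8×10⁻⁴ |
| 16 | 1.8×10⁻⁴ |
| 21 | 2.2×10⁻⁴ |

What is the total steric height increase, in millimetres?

341 mm of thermosteric rise

Layer 1 at 21 °C → α = 2.2×10⁻⁴ K⁻¹
Layer 2 at 16 °C → α = 1.8×10⁻⁴ K⁻¹
Layer 3 at 8.1 °C → α = 1.4×10⁻⁴ K⁻¹
Layer 4 at 1.7 °C → α = 0.96×10⁻⁴ K⁻¹
0–250 m: 250 × 2.2×10⁻⁴ × 1.8 = 0.09900 m
1.8×10⁻⁴ × 750 × 1.4 = 0.18900 m
1000–1620 m: 1.4×10⁻⁴ × 0.19 × 620 = 0.016492 m
1620–2460 m: 840 × 0.96×10⁻⁴ × 0.45 = 0.036288 m
Δh = 0.09900 + 0.18900 + 0.016492 + 0.036288 = 0.34078 m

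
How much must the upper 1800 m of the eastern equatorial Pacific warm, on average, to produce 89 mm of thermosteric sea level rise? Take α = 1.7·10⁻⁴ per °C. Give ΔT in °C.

about 0.291 °C

ΔT = Δh/(αH) = 0.089 / (1.7×10⁻⁴ × 1800) ≈ 0.2908 °C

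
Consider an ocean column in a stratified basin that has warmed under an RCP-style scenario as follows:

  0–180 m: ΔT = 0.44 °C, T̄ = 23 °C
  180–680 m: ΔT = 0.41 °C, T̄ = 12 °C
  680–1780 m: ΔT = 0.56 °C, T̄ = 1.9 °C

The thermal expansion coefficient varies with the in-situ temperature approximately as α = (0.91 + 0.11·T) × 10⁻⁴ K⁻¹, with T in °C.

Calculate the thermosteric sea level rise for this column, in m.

Δh = 0.14 m

Layer 1: α = (0.91 + 0.11×23)×10⁻⁴ = 3.44×10⁻⁴ K⁻¹
Layer 2: α = (0.91 + 0.11×12)×10⁻⁴ = 2.23×10⁻⁴ K⁻¹
Layer 3: α = (0.91 + 0.11×1.9)×10⁻⁴ = 1.119×10⁻⁴ K⁻¹
Layer 1: 180 × 0.44 × 3.44×10⁻⁴ = 0.0272448 m
Layer 2: 0.41 × 500 × 2.23×10⁻⁴ = 0.045715 m
680–1780 m: 1.119×10⁻⁴ × 1100 × 0.56 = 0.0689304 m
Δh = 0.0272448 + 0.045715 + 0.0689304 = 0.1418902 m ≈ 0.14 m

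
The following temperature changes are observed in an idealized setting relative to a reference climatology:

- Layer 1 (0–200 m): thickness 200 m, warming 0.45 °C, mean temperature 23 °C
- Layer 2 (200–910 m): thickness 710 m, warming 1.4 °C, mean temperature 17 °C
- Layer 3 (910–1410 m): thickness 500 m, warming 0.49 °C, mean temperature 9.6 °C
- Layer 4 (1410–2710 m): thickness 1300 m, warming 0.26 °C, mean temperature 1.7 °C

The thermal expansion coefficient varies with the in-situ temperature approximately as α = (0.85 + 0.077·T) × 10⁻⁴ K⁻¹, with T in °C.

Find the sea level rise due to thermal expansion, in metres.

Layer 1: α = (0.85 + 0.077×23)×10⁻⁴ = 2.621×10⁻⁴ K⁻¹
Layer 2: α = (0.85 + 0.077×17)×10⁻⁴ = 2.159×10⁻⁴ K⁻¹
Layer 3: α = (0.85 + 0.077×9.6)×10⁻⁴ = 1.5892×10⁻⁴ K⁻¹
Layer 4: α = (0.85 + 0.077×1.7)×10⁻⁴ = 0.9809×10⁻⁴ K⁻¹
200 × 2.621×10⁻⁴ × 0.45 = 0.023589 m
200–910 m: 710 × 1.4 × 2.159×10⁻⁴ = 0.2146046 m
910–1410 m: 1.5892×10⁻⁴ × 0.49 × 500 = 0.0389354 m
1410–2710 m: 0.26 × 1300 × 0.9809×10⁻⁴ = 0.03315442 m
Δh = 0.023589 + 0.2146046 + 0.0389354 + 0.03315442 = 0.31028342 m ≈ 0.310 m

about 0.310 m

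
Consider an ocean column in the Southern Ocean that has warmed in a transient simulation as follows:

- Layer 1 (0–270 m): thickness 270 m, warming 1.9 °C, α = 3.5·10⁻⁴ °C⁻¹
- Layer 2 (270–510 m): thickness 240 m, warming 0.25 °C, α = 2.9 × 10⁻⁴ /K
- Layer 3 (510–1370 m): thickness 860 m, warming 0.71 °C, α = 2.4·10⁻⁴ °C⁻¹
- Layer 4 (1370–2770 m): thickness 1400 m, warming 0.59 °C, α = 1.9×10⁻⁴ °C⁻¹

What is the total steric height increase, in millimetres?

0–270 m: 3.5×10⁻⁴ × 270 × 1.9 = 0.17955 m
Layer 2: 0.25 × 2.9×10⁻⁴ × 240 = 0.01740 m
Layer 3: 2.4×10⁻⁴ × 860 × 0.71 = 0.146544 m
1370–2770 m: 1.9×10⁻⁴ × 1400 × 0.59 = 0.15694 m
Δh = 0.17955 + 0.01740 + 0.146544 + 0.15694 = 0.500434 m

about 500 mm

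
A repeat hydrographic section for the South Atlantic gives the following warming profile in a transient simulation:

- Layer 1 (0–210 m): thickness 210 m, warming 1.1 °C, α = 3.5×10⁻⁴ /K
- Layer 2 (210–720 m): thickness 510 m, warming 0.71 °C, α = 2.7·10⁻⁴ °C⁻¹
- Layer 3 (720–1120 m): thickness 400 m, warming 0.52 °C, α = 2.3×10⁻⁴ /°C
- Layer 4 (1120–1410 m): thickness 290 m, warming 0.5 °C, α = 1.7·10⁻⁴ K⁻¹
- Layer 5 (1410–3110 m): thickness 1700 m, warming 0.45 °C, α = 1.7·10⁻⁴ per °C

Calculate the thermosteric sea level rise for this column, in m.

0.38 m

0–210 m: 210 × 1.1 × 3.5×10⁻⁴ = 0.08085 m
Layer 2: 2.7×10⁻⁴ × 0.71 × 510 = 0.097767 m
Layer 3: 2.3×10⁻⁴ × 0.52 × 400 = 0.04784 m
0.5 × 1.7×10⁻⁴ × 290 = 0.02465 m
Layer 5: 1.7×10⁻⁴ × 0.45 × 1700 = 0.13005 m
Δh = 0.08085 + 0.097767 + 0.04784 + 0.02465 + 0.13005 = 0.381157 m ≈ 0.38 m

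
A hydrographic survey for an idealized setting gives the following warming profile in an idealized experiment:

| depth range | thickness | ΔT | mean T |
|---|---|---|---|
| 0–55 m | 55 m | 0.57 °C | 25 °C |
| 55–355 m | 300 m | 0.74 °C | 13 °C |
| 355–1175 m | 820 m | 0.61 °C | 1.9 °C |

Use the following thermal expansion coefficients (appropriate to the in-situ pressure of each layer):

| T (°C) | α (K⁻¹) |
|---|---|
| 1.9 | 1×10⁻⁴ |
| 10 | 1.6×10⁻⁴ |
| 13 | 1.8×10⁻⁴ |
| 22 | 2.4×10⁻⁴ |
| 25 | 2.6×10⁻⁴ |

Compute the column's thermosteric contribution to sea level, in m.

Layer 1 at 25 °C → α = 2.6×10⁻⁴ K⁻¹
Layer 2 at 13 °C → α = 1.8×10⁻⁴ K⁻¹
Layer 3 at 1.9 °C → α = 1×10⁻⁴ K⁻¹
55 × 0.57 × 2.6×10⁻⁴ = 0.008151 m
55–355 m: 1.8×10⁻⁴ × 0.74 × 300 = 0.03996 m
355–1175 m: 1×10⁻⁴ × 820 × 0.61 = 0.05002 m
Δh = 0.008151 + 0.03996 + 0.05002 = 0.098131 m

0.098 m of thermosteric rise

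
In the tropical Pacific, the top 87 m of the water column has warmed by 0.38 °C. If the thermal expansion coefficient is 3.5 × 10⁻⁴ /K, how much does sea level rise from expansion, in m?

0.0116 m of thermosteric rise

Δh = αΔT·H = 3.5×10⁻⁴ × 0.38 × 87 = 0.011571 m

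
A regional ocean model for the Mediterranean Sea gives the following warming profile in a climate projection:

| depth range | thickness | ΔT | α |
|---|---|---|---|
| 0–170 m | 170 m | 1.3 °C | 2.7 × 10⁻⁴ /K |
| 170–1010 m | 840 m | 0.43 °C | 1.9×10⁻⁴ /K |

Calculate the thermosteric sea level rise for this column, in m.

0–170 m: 170 × 2.7×10⁻⁴ × 1.3 = 0.05967 m
1.9×10⁻⁴ × 0.43 × 840 = 0.068628 m
Δh = 0.05967 + 0.068628 = 0.128298 m ≈ 0.128 m

Δh ≈ 0.128 m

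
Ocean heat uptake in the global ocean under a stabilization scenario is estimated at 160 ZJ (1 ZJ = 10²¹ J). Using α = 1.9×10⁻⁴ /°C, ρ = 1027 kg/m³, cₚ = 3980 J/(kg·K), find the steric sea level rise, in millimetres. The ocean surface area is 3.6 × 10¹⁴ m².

Per unit area: Q = 160×10²¹ / (3.6×10¹⁴) ≈ 4.444×10⁸ J/m²
Δh = αQ/(ρcₚ) = 1.9×10⁻⁴ × 4.444×10⁸ / (1027 × 3980) ≈ 0.020657 m

21 mm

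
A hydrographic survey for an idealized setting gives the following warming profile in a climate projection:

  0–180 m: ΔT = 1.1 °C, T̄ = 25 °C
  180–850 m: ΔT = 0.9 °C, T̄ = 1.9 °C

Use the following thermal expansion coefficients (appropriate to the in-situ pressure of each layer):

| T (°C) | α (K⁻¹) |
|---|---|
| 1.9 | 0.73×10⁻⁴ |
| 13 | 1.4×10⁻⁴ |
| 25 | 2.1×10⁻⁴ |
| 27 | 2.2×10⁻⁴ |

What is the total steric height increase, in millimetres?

85.6 mm

Layer 1 at 25 °C → α = 2.1×10⁻⁴ K⁻¹
Layer 2 at 1.9 °C → α = 0.73×10⁻⁴ K⁻¹
0–180 m: 1.1 × 180 × 2.1×10⁻⁴ = 0.04158 m
Layer 2: 0.73×10⁻⁴ × 0.9 × 670 = 0.044019 m
Δh = 0.04158 + 0.044019 = 0.085599 m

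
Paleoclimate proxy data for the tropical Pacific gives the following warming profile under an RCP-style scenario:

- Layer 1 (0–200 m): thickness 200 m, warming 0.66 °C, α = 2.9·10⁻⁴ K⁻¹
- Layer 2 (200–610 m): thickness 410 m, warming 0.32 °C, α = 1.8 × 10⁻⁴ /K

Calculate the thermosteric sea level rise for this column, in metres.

0.66 × 200 × 2.9×10⁻⁴ = 0.03828 m
Layer 2: 410 × 0.32 × 1.8×10⁻⁴ = 0.023616 m
Δh = 0.03828 + 0.023616 = 0.061896 m ≈ 0.062 m

about 0.062 m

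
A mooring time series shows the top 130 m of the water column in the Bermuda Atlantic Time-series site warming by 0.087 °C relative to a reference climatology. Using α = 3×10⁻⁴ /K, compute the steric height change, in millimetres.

about 3.4 mm

Δh = αΔT·H = 3×10⁻⁴ × 0.087 × 130 = 0.003393 m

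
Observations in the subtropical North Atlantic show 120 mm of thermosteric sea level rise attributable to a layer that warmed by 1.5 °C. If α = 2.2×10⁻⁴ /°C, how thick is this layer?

H = Δh/(αΔT) = 0.12 / (2.2×10⁻⁴ × 1.5) ≈ 363.6 m

H ≈ 364 m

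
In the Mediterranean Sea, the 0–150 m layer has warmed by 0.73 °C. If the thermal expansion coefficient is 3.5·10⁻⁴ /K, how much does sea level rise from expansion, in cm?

Δh = αΔT·H = 3.5×10⁻⁴ × 0.73 × 150 = 0.038325 m

3.83 cm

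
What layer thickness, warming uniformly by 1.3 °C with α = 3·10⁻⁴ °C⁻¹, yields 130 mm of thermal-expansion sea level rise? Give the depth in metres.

H = Δh/(αΔT) = 0.13 / (3×10⁻⁴ × 1.3) ≈ 333.3 m

H ≈ 333 m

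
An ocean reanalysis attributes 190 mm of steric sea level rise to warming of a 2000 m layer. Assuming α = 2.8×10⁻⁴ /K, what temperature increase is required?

ΔT = Δh/(αH) = 0.19 / (2.8×10⁻⁴ × 2000) ≈ 0.3393 °C

0.339 °C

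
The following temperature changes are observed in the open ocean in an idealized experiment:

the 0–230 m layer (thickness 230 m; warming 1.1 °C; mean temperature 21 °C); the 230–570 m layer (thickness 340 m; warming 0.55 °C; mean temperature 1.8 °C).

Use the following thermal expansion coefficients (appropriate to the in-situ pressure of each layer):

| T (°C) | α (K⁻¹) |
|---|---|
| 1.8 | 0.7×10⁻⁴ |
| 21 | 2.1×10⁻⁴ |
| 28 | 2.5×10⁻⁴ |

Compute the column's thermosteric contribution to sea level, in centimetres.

Layer 1 at 21 °C → α = 2.1×10⁻⁴ K⁻¹
Layer 2 at 1.8 °C → α = 0.7×10⁻⁴ K⁻¹
230 × 2.1×10⁻⁴ × 1.1 = 0.05313 m
230–570 m: 0.7×10⁻⁴ × 340 × 0.55 = 0.01309 m
Δh = 0.05313 + 0.01309 = 0.06622 m ≈ 6.62 cm

Δh ≈ 6.62 cm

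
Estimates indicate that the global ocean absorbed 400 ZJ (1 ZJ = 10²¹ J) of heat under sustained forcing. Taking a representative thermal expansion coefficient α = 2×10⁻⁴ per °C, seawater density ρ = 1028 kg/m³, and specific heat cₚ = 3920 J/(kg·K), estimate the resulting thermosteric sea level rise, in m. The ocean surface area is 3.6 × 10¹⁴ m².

0.0551 m

Per unit area: Q = 400×10²¹ / (3.6×10¹⁴) ≈ 1.111×10⁹ J/m²
Δh = αQ/(ρcₚ) = 2×10⁻⁴ × 1.111×10⁹ / (1028 × 3920) ≈ 0.05514 m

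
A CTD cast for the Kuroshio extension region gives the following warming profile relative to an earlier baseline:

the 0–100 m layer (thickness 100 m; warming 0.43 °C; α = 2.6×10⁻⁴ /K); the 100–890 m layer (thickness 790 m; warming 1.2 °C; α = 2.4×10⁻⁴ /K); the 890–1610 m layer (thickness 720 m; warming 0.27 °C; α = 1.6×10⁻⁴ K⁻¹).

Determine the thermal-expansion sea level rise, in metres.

Δh = 0.270 m

Layer 1: 0.43 × 100 × 2.6×10⁻⁴ = 0.01118 m
790 × 1.2 × 2.4×10⁻⁴ = 0.22752 m
890–1610 m: 0.27 × 720 × 1.6×10⁻⁴ = 0.031104 m
Δh = 0.01118 + 0.22752 + 0.031104 = 0.269804 m ≈ 0.270 m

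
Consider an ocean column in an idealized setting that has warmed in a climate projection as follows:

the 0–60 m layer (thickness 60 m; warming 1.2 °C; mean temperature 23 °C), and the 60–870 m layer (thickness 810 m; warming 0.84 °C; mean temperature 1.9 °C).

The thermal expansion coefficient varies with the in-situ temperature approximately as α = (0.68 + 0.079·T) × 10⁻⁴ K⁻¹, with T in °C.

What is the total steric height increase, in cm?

Layer 1: α = (0.68 + 0.079×23)×10⁻⁴ = 2.497×10⁻⁴ K⁻¹
Layer 2: α = (0.68 + 0.079×1.9)×10⁻⁴ = 0.8301×10⁻⁴ K⁻¹
Layer 1: 1.2 × 60 × 2.497×10⁻⁴ = 0.0179784 m
Layer 2: 0.84 × 810 × 0.8301×10⁻⁴ = 0.056480004 m
Δh = 0.0179784 + 0.056480004 = 0.074458404 m

7.45 cm of thermosteric rise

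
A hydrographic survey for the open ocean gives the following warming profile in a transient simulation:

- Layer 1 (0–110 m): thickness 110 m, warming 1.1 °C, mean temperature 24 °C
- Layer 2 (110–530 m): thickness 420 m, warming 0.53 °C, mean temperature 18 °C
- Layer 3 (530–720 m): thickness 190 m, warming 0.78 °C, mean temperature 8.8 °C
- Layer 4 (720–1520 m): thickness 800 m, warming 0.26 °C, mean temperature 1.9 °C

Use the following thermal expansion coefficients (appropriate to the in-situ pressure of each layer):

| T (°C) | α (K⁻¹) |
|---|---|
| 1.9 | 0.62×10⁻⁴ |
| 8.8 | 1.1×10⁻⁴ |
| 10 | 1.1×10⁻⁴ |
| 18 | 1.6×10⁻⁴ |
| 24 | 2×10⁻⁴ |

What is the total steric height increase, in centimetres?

Layer 1 at 24 °C → α = 2×10⁻⁴ K⁻¹
Layer 2 at 18 °C → α = 1.6×10⁻⁴ K⁻¹
Layer 3 at 8.8 °C → α = 1.1×10⁻⁴ K⁻¹
Layer 4 at 1.9 °C → α = 0.62×10⁻⁴ K⁻¹
Layer 1: 110 × 2×10⁻⁴ × 1.1 = 0.02420 m
110–530 m: 420 × 1.6×10⁻⁴ × 0.53 = 0.035616 m
Layer 3: 0.78 × 1.1×10⁻⁴ × 190 = 0.016302 m
0.26 × 0.62×10⁻⁴ × 800 = 0.012896 m
Δh = 0.02420 + 0.035616 + 0.016302 + 0.012896 = 0.089014 m

8.9 cm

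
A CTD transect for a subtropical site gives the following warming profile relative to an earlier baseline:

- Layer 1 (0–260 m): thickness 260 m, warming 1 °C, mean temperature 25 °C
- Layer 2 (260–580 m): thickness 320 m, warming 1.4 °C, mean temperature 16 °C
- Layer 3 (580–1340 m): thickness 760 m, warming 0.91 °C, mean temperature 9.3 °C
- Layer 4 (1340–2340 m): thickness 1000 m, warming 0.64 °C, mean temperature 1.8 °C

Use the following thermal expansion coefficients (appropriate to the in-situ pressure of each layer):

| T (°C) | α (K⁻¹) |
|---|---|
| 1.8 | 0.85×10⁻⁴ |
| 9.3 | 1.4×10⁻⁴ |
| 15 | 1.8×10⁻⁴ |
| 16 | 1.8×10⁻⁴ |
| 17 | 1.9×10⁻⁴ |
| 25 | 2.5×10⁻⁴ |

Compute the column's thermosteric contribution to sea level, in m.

0.297 m of thermosteric rise

Layer 1 at 25 °C → α = 2.5×10⁻⁴ K⁻¹
Layer 2 at 16 °C → α = 1.8×10⁻⁴ K⁻¹
Layer 3 at 9.3 °C → α = 1.4×10⁻⁴ K⁻¹
Layer 4 at 1.8 °C → α = 0.85×10⁻⁴ K⁻¹
Layer 1: 1 × 2.5×10⁻⁴ × 260 = 0.06500 m
1.4 × 320 × 1.8×10⁻⁴ = 0.08064 m
580–1340 m: 0.91 × 1.4×10⁻⁴ × 760 = 0.096824 m
Layer 4: 0.64 × 1000 × 0.85×10⁻⁴ = 0.05440 m
Δh = 0.06500 + 0.08064 + 0.096824 + 0.05440 = 0.296864 m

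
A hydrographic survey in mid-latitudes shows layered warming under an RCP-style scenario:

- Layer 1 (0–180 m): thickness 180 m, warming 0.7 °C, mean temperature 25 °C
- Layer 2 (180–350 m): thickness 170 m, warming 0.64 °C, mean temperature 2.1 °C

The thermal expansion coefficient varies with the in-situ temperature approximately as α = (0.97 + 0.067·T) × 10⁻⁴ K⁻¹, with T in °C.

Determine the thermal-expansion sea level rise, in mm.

Δh ≈ 45.4 mm

Layer 1: α = (0.97 + 0.067×25)×10⁻⁴ = 2.645×10⁻⁴ K⁻¹
Layer 2: α = (0.97 + 0.067×2.1)×10⁻⁴ = 1.1107×10⁻⁴ K⁻¹
0.7 × 2.645×10⁻⁴ × 180 = 0.033327 m
180–350 m: 0.64 × 1.1107×10⁻⁴ × 170 = 0.012084416 m
Δh = 0.033327 + 0.012084416 = 0.045411416 m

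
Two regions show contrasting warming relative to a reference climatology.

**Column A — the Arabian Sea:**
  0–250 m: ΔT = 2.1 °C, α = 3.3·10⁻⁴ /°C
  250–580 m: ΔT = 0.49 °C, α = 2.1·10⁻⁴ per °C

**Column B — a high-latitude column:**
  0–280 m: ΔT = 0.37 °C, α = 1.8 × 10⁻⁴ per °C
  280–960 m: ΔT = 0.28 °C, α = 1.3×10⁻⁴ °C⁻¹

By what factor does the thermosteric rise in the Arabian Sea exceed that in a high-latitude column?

A Layer 1: 3.3×10⁻⁴ × 250 × 2.1 = 0.17325 m
A 0.49 × 330 × 2.1×10⁻⁴ = 0.033957 m
A total: 0.207207 m
B 0–280 m: 280 × 0.37 × 1.8×10⁻⁴ = 0.018648 m
B 0.28 × 680 × 1.3×10⁻⁴ = 0.024752 m
B total: 0.04340 m
Ratio: 0.207207 / 0.04340 ≈ 4.774

4.77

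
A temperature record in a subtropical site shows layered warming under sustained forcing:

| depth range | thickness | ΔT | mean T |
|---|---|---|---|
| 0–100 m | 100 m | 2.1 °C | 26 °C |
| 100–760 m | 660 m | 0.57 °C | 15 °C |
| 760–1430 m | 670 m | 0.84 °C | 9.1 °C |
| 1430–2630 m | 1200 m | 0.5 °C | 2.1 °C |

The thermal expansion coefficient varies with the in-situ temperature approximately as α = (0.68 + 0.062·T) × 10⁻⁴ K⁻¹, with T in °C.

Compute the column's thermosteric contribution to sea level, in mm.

Layer 1: α = (0.68 + 0.062×26)×10⁻⁴ = 2.292×10⁻⁴ K⁻¹
Layer 2: α = (0.68 + 0.062×15)×10⁻⁴ = 1.61×10⁻⁴ K⁻¹
Layer 3: α = (0.68 + 0.062×9.1)×10⁻⁴ = 1.2442×10⁻⁴ K⁻¹
Layer 4: α = (0.68 + 0.062×2.1)×10⁻⁴ = 0.8102×10⁻⁴ K⁻¹
100 × 2.292×10⁻⁴ × 2.1 = 0.048132 m
660 × 1.61×10⁻⁴ × 0.57 = 0.0605682 m
Layer 3: 1.2442×10⁻⁴ × 0.84 × 670 = 0.070023576 m
1430–2630 m: 0.5 × 0.8102×10⁻⁴ × 1200 = 0.048612 m
Δh = 0.048132 + 0.0605682 + 0.070023576 + 0.048612 = 0.227335776 m

Δh = 227 mm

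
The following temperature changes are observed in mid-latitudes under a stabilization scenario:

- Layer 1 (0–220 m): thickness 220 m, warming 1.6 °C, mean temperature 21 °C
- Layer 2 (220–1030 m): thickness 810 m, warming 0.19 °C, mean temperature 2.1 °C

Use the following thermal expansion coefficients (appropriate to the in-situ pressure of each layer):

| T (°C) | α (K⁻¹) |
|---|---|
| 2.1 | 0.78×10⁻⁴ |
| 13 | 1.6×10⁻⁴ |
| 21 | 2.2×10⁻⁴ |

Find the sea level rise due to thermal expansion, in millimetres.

89 mm

Layer 1 at 21 °C → α = 2.2×10⁻⁴ K⁻¹
Layer 2 at 2.1 °C → α = 0.78×10⁻⁴ K⁻¹
2.2×10⁻⁴ × 1.6 × 220 = 0.07744 m
810 × 0.19 × 0.78×10⁻⁴ = 0.0120042 m
Δh = 0.07744 + 0.0120042 = 0.0894442 m ≈ 89 mm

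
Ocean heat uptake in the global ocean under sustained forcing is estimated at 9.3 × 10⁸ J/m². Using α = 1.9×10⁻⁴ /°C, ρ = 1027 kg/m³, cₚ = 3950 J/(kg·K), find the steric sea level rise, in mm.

Δh = αQ/(ρcₚ) = 1.9×10⁻⁴ × 9.3×10⁸ / (1027 × 3950) ≈ 0.043558 m

about 43.6 mm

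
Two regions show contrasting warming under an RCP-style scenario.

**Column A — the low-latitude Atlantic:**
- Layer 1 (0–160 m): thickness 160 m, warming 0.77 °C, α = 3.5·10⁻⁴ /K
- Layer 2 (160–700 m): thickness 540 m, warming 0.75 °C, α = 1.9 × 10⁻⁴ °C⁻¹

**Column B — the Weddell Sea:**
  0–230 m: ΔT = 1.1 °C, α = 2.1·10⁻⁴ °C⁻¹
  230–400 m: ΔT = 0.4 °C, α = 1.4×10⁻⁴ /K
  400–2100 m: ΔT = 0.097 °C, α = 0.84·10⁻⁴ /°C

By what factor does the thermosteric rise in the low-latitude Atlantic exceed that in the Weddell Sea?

1.6

A 0.77 × 160 × 3.5×10⁻⁴ = 0.04312 m
A Layer 2: 1.9×10⁻⁴ × 0.75 × 540 = 0.07695 m
A total: 0.12007 m
B Layer 1: 2.1×10⁻⁴ × 1.1 × 230 = 0.05313 m
B 230–400 m: 1.4×10⁻⁴ × 0.4 × 170 = 0.00952 m
B 1700 × 0.097 × 0.84×10⁻⁴ = 0.0138516 m
B total: 0.0765016 m
Ratio: 0.12007 / 0.0765016 ≈ 1.570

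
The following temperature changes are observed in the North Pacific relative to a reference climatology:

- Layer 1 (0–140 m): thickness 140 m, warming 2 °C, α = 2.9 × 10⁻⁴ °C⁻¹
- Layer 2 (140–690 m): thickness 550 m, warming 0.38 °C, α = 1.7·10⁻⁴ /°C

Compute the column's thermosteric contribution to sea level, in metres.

about 0.12 m

140 × 2 × 2.9×10⁻⁴ = 0.08120 m
0.38 × 550 × 1.7×10⁻⁴ = 0.03553 m
Δh = 0.08120 + 0.03553 = 0.11673 m ≈ 0.12 m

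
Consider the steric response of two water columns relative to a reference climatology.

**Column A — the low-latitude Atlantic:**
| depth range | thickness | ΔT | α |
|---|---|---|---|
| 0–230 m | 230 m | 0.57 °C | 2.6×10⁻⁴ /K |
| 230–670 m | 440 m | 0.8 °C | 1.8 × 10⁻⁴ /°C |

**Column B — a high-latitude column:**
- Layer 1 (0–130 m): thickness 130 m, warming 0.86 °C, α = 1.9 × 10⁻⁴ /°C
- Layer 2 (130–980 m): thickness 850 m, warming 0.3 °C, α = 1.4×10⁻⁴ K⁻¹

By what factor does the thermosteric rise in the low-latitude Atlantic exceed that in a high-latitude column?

A Layer 1: 2.6×10⁻⁴ × 0.57 × 230 = 0.034086 m
A Layer 2: 0.8 × 440 × 1.8×10⁻⁴ = 0.06336 m
A total: 0.097446 m
B Layer 1: 130 × 1.9×10⁻⁴ × 0.86 = 0.021242 m
B 130–980 m: 850 × 0.3 × 1.4×10⁻⁴ = 0.03570 m
B total: 0.056942 m
Ratio: 0.097446 / 0.056942 ≈ 1.711

1.7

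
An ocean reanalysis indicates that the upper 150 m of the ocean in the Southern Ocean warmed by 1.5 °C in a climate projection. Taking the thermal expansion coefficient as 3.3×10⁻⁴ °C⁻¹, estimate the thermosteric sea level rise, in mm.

Δh = αΔT·H = 3.3×10⁻⁴ × 1.5 × 150 = 0.07425 m

Δh = 74 mm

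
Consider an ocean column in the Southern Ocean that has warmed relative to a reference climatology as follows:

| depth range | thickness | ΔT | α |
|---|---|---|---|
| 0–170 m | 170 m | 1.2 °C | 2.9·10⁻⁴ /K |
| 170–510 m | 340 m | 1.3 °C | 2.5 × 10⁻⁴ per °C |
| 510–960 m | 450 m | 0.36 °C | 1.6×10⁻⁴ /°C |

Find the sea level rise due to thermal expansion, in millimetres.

about 200 mm

0–170 m: 170 × 1.2 × 2.9×10⁻⁴ = 0.05916 m
170–510 m: 2.5×10⁻⁴ × 340 × 1.3 = 0.11050 m
450 × 1.6×10⁻⁴ × 0.36 = 0.02592 m
Δh = 0.05916 + 0.11050 + 0.02592 = 0.19558 m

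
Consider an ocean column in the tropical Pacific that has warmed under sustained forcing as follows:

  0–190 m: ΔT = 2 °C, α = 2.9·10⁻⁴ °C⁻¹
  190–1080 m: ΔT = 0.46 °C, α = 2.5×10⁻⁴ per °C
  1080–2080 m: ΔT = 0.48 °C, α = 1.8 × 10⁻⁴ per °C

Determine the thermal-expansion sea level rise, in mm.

Layer 1: 2.9×10⁻⁴ × 2 × 190 = 0.11020 m
Layer 2: 2.5×10⁻⁴ × 0.46 × 890 = 0.10235 m
Layer 3: 1.8×10⁻⁴ × 1000 × 0.48 = 0.08640 m
Δh = 0.11020 + 0.10235 + 0.08640 = 0.29895 m

Δh = 300 mm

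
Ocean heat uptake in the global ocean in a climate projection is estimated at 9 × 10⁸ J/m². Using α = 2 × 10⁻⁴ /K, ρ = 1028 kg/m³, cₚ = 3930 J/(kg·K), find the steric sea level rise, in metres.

0.0446 m

Δh = αQ/(ρcₚ) = 2×10⁻⁴ × 9×10⁸ / (1028 × 3930) ≈ 0.044554 m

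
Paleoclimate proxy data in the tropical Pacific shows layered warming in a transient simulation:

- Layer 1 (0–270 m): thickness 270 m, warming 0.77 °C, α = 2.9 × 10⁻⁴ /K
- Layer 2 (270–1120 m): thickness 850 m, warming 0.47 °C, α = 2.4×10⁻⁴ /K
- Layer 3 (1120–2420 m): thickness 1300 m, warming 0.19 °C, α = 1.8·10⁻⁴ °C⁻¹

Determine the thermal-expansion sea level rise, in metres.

Δh = 0.20 m

0.77 × 2.9×10⁻⁴ × 270 = 0.060291 m
Layer 2: 2.4×10⁻⁴ × 0.47 × 850 = 0.09588 m
0.19 × 1300 × 1.8×10⁻⁴ = 0.04446 m
Δh = 0.060291 + 0.09588 + 0.04446 = 0.200631 m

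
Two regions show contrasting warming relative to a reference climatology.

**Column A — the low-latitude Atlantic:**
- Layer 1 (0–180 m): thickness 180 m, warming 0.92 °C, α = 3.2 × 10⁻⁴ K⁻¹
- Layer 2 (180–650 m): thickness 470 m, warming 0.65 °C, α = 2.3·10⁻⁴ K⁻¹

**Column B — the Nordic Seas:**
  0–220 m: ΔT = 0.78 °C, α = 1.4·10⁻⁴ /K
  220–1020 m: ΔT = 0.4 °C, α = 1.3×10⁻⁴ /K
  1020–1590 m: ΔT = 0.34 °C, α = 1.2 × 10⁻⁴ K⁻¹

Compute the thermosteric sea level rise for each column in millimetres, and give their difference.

A 180 × 3.2×10⁻⁴ × 0.92 = 0.052992 m
A 470 × 0.65 × 2.3×10⁻⁴ = 0.070265 m
A total: 0.123257 m
B Layer 1: 1.4×10⁻⁴ × 220 × 0.78 = 0.024024 m
B 1.3×10⁻⁴ × 800 × 0.4 = 0.04160 m
B 1.2×10⁻⁴ × 0.34 × 570 = 0.023256 m
B total: 0.08888 m
Difference: 0.123257 − 0.08888 = 0.034377 m

A: 123 mm; B: 88.9 mm; difference 34.4 mm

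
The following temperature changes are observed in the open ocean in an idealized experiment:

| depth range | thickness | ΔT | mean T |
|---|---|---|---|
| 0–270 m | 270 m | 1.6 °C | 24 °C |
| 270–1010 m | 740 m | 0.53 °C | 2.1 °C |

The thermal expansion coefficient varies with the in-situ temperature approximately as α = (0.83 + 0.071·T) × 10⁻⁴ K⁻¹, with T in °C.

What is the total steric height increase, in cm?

Δh = 15 cm

Layer 1: α = (0.83 + 0.071×24)×10⁻⁴ = 2.534×10⁻⁴ K⁻¹
Layer 2: α = (0.83 + 0.071×2.1)×10⁻⁴ = 0.9791×10⁻⁴ K⁻¹
0–270 m: 1.6 × 2.534×10⁻⁴ × 270 = 0.1094688 m
740 × 0.9791×10⁻⁴ × 0.53 = 0.038400302 m
Δh = 0.1094688 + 0.038400302 = 0.147869102 m ≈ 15 cm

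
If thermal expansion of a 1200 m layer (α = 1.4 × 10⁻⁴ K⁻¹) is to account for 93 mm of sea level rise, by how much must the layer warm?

ΔT ≈ 0.55 K

ΔT = Δh/(αH) = 0.093 / (1.4×10⁻⁴ × 1200) ≈ 0.5536 K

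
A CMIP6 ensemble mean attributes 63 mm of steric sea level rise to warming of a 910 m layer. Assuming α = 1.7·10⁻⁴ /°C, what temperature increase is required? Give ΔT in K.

ΔT = Δh/(αH) = 0.063 / (1.7×10⁻⁴ × 910) ≈ 0.4072 K

about 0.41 K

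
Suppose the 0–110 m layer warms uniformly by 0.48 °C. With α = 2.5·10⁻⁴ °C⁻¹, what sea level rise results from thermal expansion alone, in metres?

Δh ≈ 0.0132 m

Δh = αΔT·H = 2.5×10⁻⁴ × 0.48 × 110 = 0.01320 m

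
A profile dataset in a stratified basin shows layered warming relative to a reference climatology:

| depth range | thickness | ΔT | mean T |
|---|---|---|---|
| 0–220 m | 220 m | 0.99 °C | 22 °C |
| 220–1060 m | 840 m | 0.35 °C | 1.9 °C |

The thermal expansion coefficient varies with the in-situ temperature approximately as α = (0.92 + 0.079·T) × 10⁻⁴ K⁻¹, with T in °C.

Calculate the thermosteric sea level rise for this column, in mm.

89.4 mm

Layer 1: α = (0.92 + 0.079×22)×10⁻⁴ = 2.658×10⁻⁴ K⁻¹
Layer 2: α = (0.92 + 0.079×1.9)×10⁻⁴ = 1.0701×10⁻⁴ K⁻¹
Layer 1: 220 × 2.658×10⁻⁴ × 0.99 = 0.05789124 m
Layer 2: 0.35 × 1.0701×10⁻⁴ × 840 = 0.03146094 m
Δh = 0.05789124 + 0.03146094 = 0.08935218 m ≈ 89.4 mm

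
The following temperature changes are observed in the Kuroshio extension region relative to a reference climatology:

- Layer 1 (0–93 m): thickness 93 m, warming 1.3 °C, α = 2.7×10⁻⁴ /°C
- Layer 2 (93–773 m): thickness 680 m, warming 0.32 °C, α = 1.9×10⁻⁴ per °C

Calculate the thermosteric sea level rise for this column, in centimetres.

0–93 m: 1.3 × 93 × 2.7×10⁻⁴ = 0.032643 m
93–773 m: 0.32 × 680 × 1.9×10⁻⁴ = 0.041344 m
Δh = 0.032643 + 0.041344 = 0.073987 m

about 7.40 cm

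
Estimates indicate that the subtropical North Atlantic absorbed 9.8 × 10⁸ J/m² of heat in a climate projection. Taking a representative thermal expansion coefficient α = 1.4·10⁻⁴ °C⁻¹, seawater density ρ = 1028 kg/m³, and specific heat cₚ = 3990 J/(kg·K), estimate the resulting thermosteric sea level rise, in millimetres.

33.4 mm of thermosteric rise

Δh = αQ/(ρcₚ) = 1.4×10⁻⁴ × 9.8×10⁸ / (1028 × 3990) ≈ 0.033449 m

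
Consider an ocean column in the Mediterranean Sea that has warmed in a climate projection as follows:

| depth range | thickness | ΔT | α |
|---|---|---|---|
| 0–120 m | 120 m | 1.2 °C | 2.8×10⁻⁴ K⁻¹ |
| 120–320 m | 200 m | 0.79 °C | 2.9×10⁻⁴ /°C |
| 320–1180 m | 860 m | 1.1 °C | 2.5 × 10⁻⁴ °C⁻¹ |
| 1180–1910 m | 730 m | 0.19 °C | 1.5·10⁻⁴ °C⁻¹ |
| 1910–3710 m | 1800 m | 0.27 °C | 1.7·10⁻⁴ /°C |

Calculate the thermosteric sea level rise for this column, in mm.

Δh ≈ 430 mm

0–120 m: 120 × 2.8×10⁻⁴ × 1.2 = 0.04032 m
120–320 m: 2.9×10⁻⁴ × 0.79 × 200 = 0.04582 m
320–1180 m: 860 × 1.1 × 2.5×10⁻⁴ = 0.23650 m
1180–1910 m: 730 × 0.19 × 1.5×10⁻⁴ = 0.020805 m
1910–3710 m: 0.27 × 1800 × 1.7×10⁻⁴ = 0.08262 m
Δh = 0.04032 + 0.04582 + 0.23650 + 0.020805 + 0.08262 = 0.426065 m ≈ 430 mm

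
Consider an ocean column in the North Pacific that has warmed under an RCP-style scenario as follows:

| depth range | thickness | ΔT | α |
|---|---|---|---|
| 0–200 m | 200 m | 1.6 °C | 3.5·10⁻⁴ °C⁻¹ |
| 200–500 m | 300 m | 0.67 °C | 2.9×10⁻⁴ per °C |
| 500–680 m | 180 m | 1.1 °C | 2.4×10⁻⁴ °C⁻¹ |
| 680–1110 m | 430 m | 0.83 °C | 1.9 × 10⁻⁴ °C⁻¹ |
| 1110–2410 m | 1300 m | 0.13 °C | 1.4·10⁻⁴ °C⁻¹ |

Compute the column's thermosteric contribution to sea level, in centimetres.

Δh = 31 cm

3.5×10⁻⁴ × 200 × 1.6 = 0.11200 m
Layer 2: 2.9×10⁻⁴ × 0.67 × 300 = 0.05829 m
1.1 × 2.4×10⁻⁴ × 180 = 0.04752 m
680–1110 m: 1.9×10⁻⁴ × 0.83 × 430 = 0.067811 m
1110–2410 m: 1.4×10⁻⁴ × 1300 × 0.13 = 0.02366 m
Δh = 0.11200 + 0.05829 + 0.04752 + 0.067811 + 0.02366 = 0.309281 m ≈ 31 cm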